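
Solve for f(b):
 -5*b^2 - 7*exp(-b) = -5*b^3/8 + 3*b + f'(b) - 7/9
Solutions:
 f(b) = C1 + 5*b^4/32 - 5*b^3/3 - 3*b^2/2 + 7*b/9 + 7*exp(-b)


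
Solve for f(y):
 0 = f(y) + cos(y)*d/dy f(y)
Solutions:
 f(y) = C1*sqrt(sin(y) - 1)/sqrt(sin(y) + 1)


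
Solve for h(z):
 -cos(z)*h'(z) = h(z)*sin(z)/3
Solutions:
 h(z) = C1*cos(z)^(1/3)


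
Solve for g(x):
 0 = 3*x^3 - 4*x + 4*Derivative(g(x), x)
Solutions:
 g(x) = C1 - 3*x^4/16 + x^2/2


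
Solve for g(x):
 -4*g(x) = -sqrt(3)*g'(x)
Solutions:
 g(x) = C1*exp(4*sqrt(3)*x/3)


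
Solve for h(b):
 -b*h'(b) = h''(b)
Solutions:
 h(b) = C1 + C2*erf(sqrt(2)*b/2)


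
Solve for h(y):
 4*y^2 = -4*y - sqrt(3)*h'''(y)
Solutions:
 h(y) = C1 + C2*y + C3*y^2 - sqrt(3)*y^5/45 - sqrt(3)*y^4/18


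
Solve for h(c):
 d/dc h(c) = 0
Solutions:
 h(c) = C1


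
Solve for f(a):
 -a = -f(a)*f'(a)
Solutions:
 f(a) = -sqrt(C1 + a^2)
 f(a) = sqrt(C1 + a^2)


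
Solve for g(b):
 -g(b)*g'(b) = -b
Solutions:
 g(b) = -sqrt(C1 + b^2)
 g(b) = sqrt(C1 + b^2)


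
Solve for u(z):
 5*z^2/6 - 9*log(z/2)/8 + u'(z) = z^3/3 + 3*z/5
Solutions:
 u(z) = C1 + z^4/12 - 5*z^3/18 + 3*z^2/10 + 9*z*log(z)/8 - 9*z/8 - 9*z*log(2)/8


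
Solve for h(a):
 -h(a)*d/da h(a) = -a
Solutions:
 h(a) = -sqrt(C1 + a^2)
 h(a) = sqrt(C1 + a^2)


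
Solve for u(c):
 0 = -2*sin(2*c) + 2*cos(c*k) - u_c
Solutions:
 u(c) = C1 + cos(2*c) + 2*sin(c*k)/k


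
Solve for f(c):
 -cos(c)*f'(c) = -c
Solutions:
 f(c) = C1 + Integral(c/cos(c), c)


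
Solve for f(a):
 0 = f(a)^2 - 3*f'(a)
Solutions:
 f(a) = -3/(C1 + a)


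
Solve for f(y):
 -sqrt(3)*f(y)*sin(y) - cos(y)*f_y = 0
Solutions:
 f(y) = C1*cos(y)^(sqrt(3))


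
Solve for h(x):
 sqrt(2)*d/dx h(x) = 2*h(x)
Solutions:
 h(x) = C1*exp(sqrt(2)*x)


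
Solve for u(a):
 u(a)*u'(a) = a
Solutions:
 u(a) = -sqrt(C1 + a^2)
 u(a) = sqrt(C1 + a^2)


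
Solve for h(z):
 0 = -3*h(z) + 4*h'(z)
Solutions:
 h(z) = C1*exp(3*z/4)


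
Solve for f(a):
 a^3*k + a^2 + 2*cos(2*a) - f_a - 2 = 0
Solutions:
 f(a) = C1 + a^4*k/4 + a^3/3 - 2*a + 2*sin(a)*cos(a)


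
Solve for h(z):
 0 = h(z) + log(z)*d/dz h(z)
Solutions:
 h(z) = C1*exp(-li(z))


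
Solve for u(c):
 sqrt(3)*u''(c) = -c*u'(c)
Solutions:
 u(c) = C1 + C2*erf(sqrt(2)*3^(3/4)*c/6)


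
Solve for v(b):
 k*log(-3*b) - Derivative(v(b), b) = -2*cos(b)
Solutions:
 v(b) = C1 + b*k*(log(-b) - 1) + b*k*log(3) + 2*sin(b)


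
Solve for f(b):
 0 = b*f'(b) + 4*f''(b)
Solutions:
 f(b) = C1 + C2*erf(sqrt(2)*b/4)


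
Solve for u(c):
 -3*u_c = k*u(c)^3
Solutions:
 u(c) = -sqrt(6)*sqrt(-1/(C1 - c*k))/2
 u(c) = sqrt(6)*sqrt(-1/(C1 - c*k))/2


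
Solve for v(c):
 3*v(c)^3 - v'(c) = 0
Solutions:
 v(c) = -sqrt(2)*sqrt(-1/(C1 + 3*c))/2
 v(c) = sqrt(2)*sqrt(-1/(C1 + 3*c))/2


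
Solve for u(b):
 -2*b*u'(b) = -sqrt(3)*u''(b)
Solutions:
 u(b) = C1 + C2*erfi(3^(3/4)*b/3)


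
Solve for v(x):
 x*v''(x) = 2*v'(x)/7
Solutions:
 v(x) = C1 + C2*x^(9/7)


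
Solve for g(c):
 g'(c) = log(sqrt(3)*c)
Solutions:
 g(c) = C1 + c*log(c) - c + c*log(3)/2


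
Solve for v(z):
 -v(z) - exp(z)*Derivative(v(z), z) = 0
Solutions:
 v(z) = C1*exp(exp(-z))


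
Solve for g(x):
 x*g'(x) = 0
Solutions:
 g(x) = C1


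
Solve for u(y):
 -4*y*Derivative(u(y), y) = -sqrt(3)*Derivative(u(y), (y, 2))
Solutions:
 u(y) = C1 + C2*erfi(sqrt(2)*3^(3/4)*y/3)


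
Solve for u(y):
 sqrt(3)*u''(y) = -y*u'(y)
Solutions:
 u(y) = C1 + C2*erf(sqrt(2)*3^(3/4)*y/6)


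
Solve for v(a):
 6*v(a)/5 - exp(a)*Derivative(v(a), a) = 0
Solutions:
 v(a) = C1*exp(-6*exp(-a)/5)


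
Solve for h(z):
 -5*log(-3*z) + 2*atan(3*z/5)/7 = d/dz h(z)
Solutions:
 h(z) = C1 - 5*z*log(-z) + 2*z*atan(3*z/5)/7 - 5*z*log(3) + 5*z - 5*log(9*z^2 + 25)/21


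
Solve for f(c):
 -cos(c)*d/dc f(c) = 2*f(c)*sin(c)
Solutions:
 f(c) = C1*cos(c)^2


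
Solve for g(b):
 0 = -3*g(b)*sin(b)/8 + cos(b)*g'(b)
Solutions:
 g(b) = C1/cos(b)^(3/8)


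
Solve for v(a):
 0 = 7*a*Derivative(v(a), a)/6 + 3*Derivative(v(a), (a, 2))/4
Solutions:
 v(a) = C1 + C2*erf(sqrt(7)*a/3)


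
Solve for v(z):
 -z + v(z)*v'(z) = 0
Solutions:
 v(z) = -sqrt(C1 + z^2)
 v(z) = sqrt(C1 + z^2)


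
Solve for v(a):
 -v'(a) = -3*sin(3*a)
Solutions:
 v(a) = C1 - cos(3*a)


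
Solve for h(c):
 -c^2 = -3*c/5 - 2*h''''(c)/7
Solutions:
 h(c) = C1 + C2*c + C3*c^2 + C4*c^3 + 7*c^6/720 - 7*c^5/400


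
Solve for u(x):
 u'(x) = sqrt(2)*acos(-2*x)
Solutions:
 u(x) = C1 + sqrt(2)*(x*acos(-2*x) + sqrt(1 - 4*x^2)/2)


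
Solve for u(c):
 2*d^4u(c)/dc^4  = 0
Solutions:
 u(c) = C1 + C2*c + C3*c^2 + C4*c^3


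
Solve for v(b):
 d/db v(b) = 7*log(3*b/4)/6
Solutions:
 v(b) = C1 + 7*b*log(b)/6 - 7*b*log(2)/3 - 7*b/6 + 7*b*log(3)/6


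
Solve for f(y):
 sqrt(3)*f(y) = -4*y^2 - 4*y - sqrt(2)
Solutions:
 f(y) = -4*sqrt(3)*y^2/3 - 4*sqrt(3)*y/3 - sqrt(6)/3


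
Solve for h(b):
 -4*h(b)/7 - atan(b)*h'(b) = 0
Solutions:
 h(b) = C1*exp(-4*Integral(1/atan(b), b)/7)


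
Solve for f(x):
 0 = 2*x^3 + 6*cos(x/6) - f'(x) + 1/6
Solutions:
 f(x) = C1 + x^4/2 + x/6 + 36*sin(x/6)


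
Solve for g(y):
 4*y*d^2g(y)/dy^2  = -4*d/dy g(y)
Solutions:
 g(y) = C1 + C2*log(y)


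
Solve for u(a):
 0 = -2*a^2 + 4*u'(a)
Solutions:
 u(a) = C1 + a^3/6


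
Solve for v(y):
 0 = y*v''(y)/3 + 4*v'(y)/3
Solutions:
 v(y) = C1 + C2/y^3


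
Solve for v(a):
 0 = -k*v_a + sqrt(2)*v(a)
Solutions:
 v(a) = C1*exp(sqrt(2)*a/k)


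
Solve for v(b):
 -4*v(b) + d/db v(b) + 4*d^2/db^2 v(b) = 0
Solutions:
 v(b) = C1*exp(b*(-1 + sqrt(65))/8) + C2*exp(-b*(1 + sqrt(65))/8)


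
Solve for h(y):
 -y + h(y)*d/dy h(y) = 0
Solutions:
 h(y) = -sqrt(C1 + y^2)
 h(y) = sqrt(C1 + y^2)


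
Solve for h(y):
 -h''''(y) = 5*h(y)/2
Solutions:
 h(y) = (C1*sin(10^(1/4)*y/2) + C2*cos(10^(1/4)*y/2))*exp(-10^(1/4)*y/2) + (C3*sin(10^(1/4)*y/2) + C4*cos(10^(1/4)*y/2))*exp(10^(1/4)*y/2)


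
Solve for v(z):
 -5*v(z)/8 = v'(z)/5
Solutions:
 v(z) = C1*exp(-25*z/8)


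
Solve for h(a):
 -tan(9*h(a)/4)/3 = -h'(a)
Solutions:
 h(a) = -4*asin(C1*exp(3*a/4))/9 + 4*pi/9
 h(a) = 4*asin(C1*exp(3*a/4))/9


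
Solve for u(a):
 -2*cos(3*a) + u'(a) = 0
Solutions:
 u(a) = C1 + 2*sin(3*a)/3


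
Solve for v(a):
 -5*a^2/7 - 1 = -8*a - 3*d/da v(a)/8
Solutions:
 v(a) = C1 + 40*a^3/63 - 32*a^2/3 + 8*a/3


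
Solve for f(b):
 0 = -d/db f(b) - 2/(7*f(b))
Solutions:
 f(b) = -sqrt(C1 - 28*b)/7
 f(b) = sqrt(C1 - 28*b)/7


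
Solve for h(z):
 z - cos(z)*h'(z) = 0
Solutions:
 h(z) = C1 + Integral(z/cos(z), z)


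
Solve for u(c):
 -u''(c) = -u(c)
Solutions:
 u(c) = C1*exp(-c) + C2*exp(c)


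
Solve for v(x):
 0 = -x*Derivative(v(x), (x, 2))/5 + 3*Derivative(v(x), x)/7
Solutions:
 v(x) = C1 + C2*x^(22/7)


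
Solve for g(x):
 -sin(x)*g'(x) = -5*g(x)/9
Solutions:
 g(x) = C1*(cos(x) - 1)^(5/18)/(cos(x) + 1)^(5/18)


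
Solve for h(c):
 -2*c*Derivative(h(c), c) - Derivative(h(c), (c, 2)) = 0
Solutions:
 h(c) = C1 + C2*erf(c)


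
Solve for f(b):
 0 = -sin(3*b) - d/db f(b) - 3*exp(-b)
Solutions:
 f(b) = C1 + cos(3*b)/3 + 3*exp(-b)


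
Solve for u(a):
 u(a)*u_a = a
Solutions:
 u(a) = -sqrt(C1 + a^2)
 u(a) = sqrt(C1 + a^2)


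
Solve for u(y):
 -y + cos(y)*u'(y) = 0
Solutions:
 u(y) = C1 + Integral(y/cos(y), y)


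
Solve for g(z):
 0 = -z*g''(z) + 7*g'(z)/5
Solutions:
 g(z) = C1 + C2*z^(12/5)


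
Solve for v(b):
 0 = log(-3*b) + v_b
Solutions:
 v(b) = C1 - b*log(-b) + b*(1 - log(3))


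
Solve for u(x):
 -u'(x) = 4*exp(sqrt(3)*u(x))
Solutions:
 u(x) = sqrt(3)*(2*log(1/(C1 + 4*x)) - log(3))/6


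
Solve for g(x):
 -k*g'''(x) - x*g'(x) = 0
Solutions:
 g(x) = C1 + Integral(C2*airyai(x*(-1/k)^(1/3)) + C3*airybi(x*(-1/k)^(1/3)), x)


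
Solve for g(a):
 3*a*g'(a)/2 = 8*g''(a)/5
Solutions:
 g(a) = C1 + C2*erfi(sqrt(30)*a/8)


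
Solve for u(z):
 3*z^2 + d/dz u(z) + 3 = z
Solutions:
 u(z) = C1 - z^3 + z^2/2 - 3*z


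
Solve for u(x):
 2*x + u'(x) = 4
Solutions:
 u(x) = C1 - x^2 + 4*x


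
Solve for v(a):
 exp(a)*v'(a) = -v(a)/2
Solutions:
 v(a) = C1*exp(exp(-a)/2)


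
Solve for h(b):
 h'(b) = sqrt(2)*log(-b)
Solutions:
 h(b) = C1 + sqrt(2)*b*log(-b) - sqrt(2)*b


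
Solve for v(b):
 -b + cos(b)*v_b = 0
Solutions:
 v(b) = C1 + Integral(b/cos(b), b)


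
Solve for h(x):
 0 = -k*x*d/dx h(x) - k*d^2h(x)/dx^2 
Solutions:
 h(x) = C1 + C2*erf(sqrt(2)*x/2)


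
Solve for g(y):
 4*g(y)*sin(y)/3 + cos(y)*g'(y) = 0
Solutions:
 g(y) = C1*cos(y)^(4/3)


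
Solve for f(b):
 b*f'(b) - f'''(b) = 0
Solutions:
 f(b) = C1 + Integral(C2*airyai(b) + C3*airybi(b), b)


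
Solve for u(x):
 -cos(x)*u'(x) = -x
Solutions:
 u(x) = C1 + Integral(x/cos(x), x)


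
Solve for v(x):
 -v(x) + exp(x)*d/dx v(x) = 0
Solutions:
 v(x) = C1*exp(-exp(-x))


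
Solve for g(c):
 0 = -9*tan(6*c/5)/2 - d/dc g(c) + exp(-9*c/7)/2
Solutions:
 g(c) = C1 - 15*log(tan(6*c/5)^2 + 1)/8 - 7*exp(-9*c/7)/18


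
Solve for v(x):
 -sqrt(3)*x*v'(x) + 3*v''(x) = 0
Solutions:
 v(x) = C1 + C2*erfi(sqrt(2)*3^(3/4)*x/6)


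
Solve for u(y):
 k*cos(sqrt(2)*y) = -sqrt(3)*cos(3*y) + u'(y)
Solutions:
 u(y) = C1 + sqrt(2)*k*sin(sqrt(2)*y)/2 + sqrt(3)*sin(3*y)/3


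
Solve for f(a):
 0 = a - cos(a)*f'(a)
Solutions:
 f(a) = C1 + Integral(a/cos(a), a)


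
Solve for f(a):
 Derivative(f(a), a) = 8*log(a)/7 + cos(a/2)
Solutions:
 f(a) = C1 + 8*a*log(a)/7 - 8*a/7 + 2*sin(a/2)


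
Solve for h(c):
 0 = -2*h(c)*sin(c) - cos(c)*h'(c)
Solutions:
 h(c) = C1*cos(c)^2


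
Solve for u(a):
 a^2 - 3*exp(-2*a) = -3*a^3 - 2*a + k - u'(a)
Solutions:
 u(a) = C1 - 3*a^4/4 - a^3/3 - a^2 + a*k - 3*exp(-2*a)/2


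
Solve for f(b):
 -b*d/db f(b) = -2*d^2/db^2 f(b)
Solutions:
 f(b) = C1 + C2*erfi(b/2)


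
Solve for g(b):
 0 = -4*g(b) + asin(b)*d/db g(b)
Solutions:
 g(b) = C1*exp(4*Integral(1/asin(b), b))


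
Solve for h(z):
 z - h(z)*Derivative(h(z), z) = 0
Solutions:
 h(z) = -sqrt(C1 + z^2)
 h(z) = sqrt(C1 + z^2)


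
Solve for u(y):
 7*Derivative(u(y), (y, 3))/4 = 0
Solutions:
 u(y) = C1 + C2*y + C3*y^2


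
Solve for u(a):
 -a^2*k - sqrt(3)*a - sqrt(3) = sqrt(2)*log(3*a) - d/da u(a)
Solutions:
 u(a) = C1 + a^3*k/3 + sqrt(3)*a^2/2 + sqrt(2)*a*log(a) - sqrt(2)*a + sqrt(2)*a*log(3) + sqrt(3)*a


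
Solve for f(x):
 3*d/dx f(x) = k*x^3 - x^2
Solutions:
 f(x) = C1 + k*x^4/12 - x^3/9


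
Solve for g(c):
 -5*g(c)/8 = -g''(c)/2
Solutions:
 g(c) = C1*exp(-sqrt(5)*c/2) + C2*exp(sqrt(5)*c/2)


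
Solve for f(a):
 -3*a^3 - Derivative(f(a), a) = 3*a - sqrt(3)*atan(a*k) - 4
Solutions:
 f(a) = C1 - 3*a^4/4 - 3*a^2/2 + 4*a + sqrt(3)*Piecewise((a*atan(a*k) - log(a^2*k^2 + 1)/(2*k), Ne(k, 0)), (0, True))


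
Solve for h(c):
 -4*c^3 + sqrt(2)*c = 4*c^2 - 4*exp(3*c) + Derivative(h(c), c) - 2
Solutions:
 h(c) = C1 - c^4 - 4*c^3/3 + sqrt(2)*c^2/2 + 2*c + 4*exp(3*c)/3


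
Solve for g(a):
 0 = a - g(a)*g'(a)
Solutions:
 g(a) = -sqrt(C1 + a^2)
 g(a) = sqrt(C1 + a^2)


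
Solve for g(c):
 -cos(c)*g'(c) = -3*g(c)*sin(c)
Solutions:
 g(c) = C1/cos(c)^3


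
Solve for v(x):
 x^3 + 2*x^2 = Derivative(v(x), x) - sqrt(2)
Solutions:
 v(x) = C1 + x^4/4 + 2*x^3/3 + sqrt(2)*x


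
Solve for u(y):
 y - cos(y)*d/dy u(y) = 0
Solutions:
 u(y) = C1 + Integral(y/cos(y), y)


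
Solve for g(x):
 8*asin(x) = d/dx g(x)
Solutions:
 g(x) = C1 + 8*x*asin(x) + 8*sqrt(1 - x^2)


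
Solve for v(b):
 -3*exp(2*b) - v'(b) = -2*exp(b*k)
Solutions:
 v(b) = C1 - 3*exp(2*b)/2 + 2*exp(b*k)/k


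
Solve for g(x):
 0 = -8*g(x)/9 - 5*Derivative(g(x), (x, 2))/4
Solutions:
 g(x) = C1*sin(4*sqrt(10)*x/15) + C2*cos(4*sqrt(10)*x/15)


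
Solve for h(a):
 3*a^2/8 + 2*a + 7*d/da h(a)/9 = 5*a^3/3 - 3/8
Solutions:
 h(a) = C1 + 15*a^4/28 - 9*a^3/56 - 9*a^2/7 - 27*a/56


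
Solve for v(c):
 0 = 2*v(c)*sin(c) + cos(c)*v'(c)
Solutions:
 v(c) = C1*cos(c)^2


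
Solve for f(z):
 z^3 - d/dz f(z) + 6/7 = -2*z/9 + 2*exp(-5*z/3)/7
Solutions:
 f(z) = C1 + z^4/4 + z^2/9 + 6*z/7 + 6*exp(-5*z/3)/35


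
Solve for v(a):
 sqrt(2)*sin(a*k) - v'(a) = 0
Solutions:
 v(a) = C1 - sqrt(2)*cos(a*k)/k


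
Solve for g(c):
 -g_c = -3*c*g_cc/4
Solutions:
 g(c) = C1 + C2*c^(7/3)


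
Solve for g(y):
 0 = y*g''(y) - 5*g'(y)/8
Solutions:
 g(y) = C1 + C2*y^(13/8)


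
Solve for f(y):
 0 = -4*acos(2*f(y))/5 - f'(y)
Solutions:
 Integral(1/acos(2*_y), (_y, f(y))) = C1 - 4*y/5


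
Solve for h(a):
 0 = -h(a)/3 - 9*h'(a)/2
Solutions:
 h(a) = C1*exp(-2*a/27)


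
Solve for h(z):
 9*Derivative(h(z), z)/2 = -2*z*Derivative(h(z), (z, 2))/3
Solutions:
 h(z) = C1 + C2/z^(23/4)


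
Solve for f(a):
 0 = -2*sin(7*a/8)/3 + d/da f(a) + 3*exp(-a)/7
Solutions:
 f(a) = C1 - 16*cos(7*a/8)/21 + 3*exp(-a)/7


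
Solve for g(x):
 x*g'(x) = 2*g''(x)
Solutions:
 g(x) = C1 + C2*erfi(x/2)


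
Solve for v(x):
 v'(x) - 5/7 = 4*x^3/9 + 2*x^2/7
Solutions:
 v(x) = C1 + x^4/9 + 2*x^3/21 + 5*x/7


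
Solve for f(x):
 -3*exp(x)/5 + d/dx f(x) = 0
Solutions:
 f(x) = C1 + 3*exp(x)/5


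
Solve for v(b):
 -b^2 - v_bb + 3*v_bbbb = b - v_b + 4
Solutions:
 v(b) = C1 + C2*exp(2^(1/3)*b*(2/(sqrt(77) + 9)^(1/3) + 2^(1/3)*(sqrt(77) + 9)^(1/3))/12)*sin(2^(1/3)*sqrt(3)*b*(-2^(1/3)*(sqrt(77) + 9)^(1/3) + 2/(sqrt(77) + 9)^(1/3))/12) + C3*exp(2^(1/3)*b*(2/(sqrt(77) + 9)^(1/3) + 2^(1/3)*(sqrt(77) + 9)^(1/3))/12)*cos(2^(1/3)*sqrt(3)*b*(-2^(1/3)*(sqrt(77) + 9)^(1/3) + 2/(sqrt(77) + 9)^(1/3))/12) + C4*exp(-2^(1/3)*b*(2/(sqrt(77) + 9)^(1/3) + 2^(1/3)*(sqrt(77) + 9)^(1/3))/6) + b^3/3 + 3*b^2/2 + 7*b


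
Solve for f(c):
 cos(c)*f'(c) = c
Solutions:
 f(c) = C1 + Integral(c/cos(c), c)


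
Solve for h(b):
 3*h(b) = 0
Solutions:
 h(b) = 0


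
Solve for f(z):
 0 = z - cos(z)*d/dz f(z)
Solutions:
 f(z) = C1 + Integral(z/cos(z), z)


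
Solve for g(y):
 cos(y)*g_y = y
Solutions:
 g(y) = C1 + Integral(y/cos(y), y)


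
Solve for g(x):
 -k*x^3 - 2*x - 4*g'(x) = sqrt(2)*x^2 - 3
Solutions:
 g(x) = C1 - k*x^4/16 - sqrt(2)*x^3/12 - x^2/4 + 3*x/4


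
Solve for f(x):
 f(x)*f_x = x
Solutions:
 f(x) = -sqrt(C1 + x^2)
 f(x) = sqrt(C1 + x^2)


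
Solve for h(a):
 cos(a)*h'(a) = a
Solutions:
 h(a) = C1 + Integral(a/cos(a), a)


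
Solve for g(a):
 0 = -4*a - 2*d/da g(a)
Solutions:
 g(a) = C1 - a^2


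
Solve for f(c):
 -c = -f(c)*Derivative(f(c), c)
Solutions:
 f(c) = -sqrt(C1 + c^2)
 f(c) = sqrt(C1 + c^2)


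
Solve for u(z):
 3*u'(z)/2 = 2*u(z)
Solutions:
 u(z) = C1*exp(4*z/3)


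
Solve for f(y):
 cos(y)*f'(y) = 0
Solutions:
 f(y) = C1


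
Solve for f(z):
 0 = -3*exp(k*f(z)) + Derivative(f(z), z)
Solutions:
 f(z) = Piecewise((log(-1/(C1*k + 3*k*z))/k, Ne(k, 0)), (nan, True))
 f(z) = Piecewise((C1 + 3*z, Eq(k, 0)), (nan, True))


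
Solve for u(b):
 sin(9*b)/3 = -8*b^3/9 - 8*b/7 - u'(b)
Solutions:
 u(b) = C1 - 2*b^4/9 - 4*b^2/7 + cos(9*b)/27


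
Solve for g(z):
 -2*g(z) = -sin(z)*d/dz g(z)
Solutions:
 g(z) = C1*(cos(z) - 1)/(cos(z) + 1)


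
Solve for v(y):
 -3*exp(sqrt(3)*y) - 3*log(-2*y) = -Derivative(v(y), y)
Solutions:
 v(y) = C1 + 3*y*log(-y) + 3*y*(-1 + log(2)) + sqrt(3)*exp(sqrt(3)*y)


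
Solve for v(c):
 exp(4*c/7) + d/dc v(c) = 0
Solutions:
 v(c) = C1 - 7*exp(4*c/7)/4


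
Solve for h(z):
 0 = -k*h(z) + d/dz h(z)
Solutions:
 h(z) = C1*exp(k*z)


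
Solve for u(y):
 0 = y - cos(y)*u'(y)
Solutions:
 u(y) = C1 + Integral(y/cos(y), y)


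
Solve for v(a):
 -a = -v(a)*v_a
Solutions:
 v(a) = -sqrt(C1 + a^2)
 v(a) = sqrt(C1 + a^2)


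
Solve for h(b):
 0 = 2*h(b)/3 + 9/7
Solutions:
 h(b) = -27/14


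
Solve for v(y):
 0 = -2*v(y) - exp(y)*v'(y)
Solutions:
 v(y) = C1*exp(2*exp(-y))


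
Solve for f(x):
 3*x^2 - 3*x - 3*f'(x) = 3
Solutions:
 f(x) = C1 + x^3/3 - x^2/2 - x


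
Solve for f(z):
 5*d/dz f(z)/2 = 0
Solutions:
 f(z) = C1


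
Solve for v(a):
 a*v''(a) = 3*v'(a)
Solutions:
 v(a) = C1 + C2*a^4


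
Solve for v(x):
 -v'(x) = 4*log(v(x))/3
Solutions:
 li(v(x)) = C1 - 4*x/3


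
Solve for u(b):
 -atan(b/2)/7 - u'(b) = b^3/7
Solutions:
 u(b) = C1 - b^4/28 - b*atan(b/2)/7 + log(b^2 + 4)/7


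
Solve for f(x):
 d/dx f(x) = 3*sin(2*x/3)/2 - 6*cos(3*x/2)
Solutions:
 f(x) = C1 - 4*sin(3*x/2) - 9*cos(2*x/3)/4


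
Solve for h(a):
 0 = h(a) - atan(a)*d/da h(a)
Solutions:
 h(a) = C1*exp(Integral(1/atan(a), a))


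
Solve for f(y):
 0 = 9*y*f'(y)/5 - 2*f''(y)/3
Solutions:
 f(y) = C1 + C2*erfi(3*sqrt(15)*y/10)


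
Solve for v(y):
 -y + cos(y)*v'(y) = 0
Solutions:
 v(y) = C1 + Integral(y/cos(y), y)


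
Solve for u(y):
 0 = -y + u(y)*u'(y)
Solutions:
 u(y) = -sqrt(C1 + y^2)
 u(y) = sqrt(C1 + y^2)


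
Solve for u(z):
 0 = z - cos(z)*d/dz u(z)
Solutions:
 u(z) = C1 + Integral(z/cos(z), z)


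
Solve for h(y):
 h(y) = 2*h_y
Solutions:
 h(y) = C1*exp(y/2)


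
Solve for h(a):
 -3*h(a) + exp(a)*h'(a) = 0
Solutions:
 h(a) = C1*exp(-3*exp(-a))


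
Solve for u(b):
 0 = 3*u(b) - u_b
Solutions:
 u(b) = C1*exp(3*b)


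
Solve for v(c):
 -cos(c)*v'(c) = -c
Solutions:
 v(c) = C1 + Integral(c/cos(c), c)


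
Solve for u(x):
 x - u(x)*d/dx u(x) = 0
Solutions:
 u(x) = -sqrt(C1 + x^2)
 u(x) = sqrt(C1 + x^2)


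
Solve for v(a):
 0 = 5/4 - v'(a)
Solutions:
 v(a) = C1 + 5*a/4


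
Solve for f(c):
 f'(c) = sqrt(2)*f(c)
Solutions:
 f(c) = C1*exp(sqrt(2)*c)


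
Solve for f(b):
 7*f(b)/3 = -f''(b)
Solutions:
 f(b) = C1*sin(sqrt(21)*b/3) + C2*cos(sqrt(21)*b/3)


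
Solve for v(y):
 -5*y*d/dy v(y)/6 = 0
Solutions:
 v(y) = C1


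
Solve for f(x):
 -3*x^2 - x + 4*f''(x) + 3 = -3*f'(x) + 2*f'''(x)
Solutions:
 f(x) = C1 + C2*exp(x*(1 - sqrt(10)/2)) + C3*exp(x*(1 + sqrt(10)/2)) + x^3/3 - 7*x^2/6 + 31*x/9


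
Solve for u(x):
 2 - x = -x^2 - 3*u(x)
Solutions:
 u(x) = -x^2/3 + x/3 - 2/3


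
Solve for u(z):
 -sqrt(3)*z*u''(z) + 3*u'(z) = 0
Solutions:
 u(z) = C1 + C2*z^(1 + sqrt(3))


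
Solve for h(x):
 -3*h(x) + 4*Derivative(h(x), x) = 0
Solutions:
 h(x) = C1*exp(3*x/4)


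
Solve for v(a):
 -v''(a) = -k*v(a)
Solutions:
 v(a) = C1*exp(-a*sqrt(k)) + C2*exp(a*sqrt(k))


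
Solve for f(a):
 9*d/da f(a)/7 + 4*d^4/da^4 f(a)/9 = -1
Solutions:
 f(a) = C1 + C4*exp(-3*294^(1/3)*a/14) - 7*a/9 + (C2*sin(3*3^(5/6)*98^(1/3)*a/28) + C3*cos(3*3^(5/6)*98^(1/3)*a/28))*exp(3*294^(1/3)*a/28)


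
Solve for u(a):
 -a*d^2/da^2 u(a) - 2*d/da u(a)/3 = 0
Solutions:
 u(a) = C1 + C2*a^(1/3)


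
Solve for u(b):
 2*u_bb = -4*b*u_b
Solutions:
 u(b) = C1 + C2*erf(b)


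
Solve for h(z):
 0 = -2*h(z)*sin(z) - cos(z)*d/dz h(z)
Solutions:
 h(z) = C1*cos(z)^2


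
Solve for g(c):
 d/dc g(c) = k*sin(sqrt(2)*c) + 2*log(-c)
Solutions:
 g(c) = C1 + 2*c*log(-c) - 2*c - sqrt(2)*k*cos(sqrt(2)*c)/2


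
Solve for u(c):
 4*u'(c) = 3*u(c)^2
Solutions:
 u(c) = -4/(C1 + 3*c)


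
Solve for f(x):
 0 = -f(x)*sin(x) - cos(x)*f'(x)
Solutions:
 f(x) = C1*cos(x)


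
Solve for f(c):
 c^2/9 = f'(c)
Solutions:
 f(c) = C1 + c^3/27


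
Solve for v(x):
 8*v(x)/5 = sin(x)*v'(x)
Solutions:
 v(x) = C1*(cos(x) - 1)^(4/5)/(cos(x) + 1)^(4/5)


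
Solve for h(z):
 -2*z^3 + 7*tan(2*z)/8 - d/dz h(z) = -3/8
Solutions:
 h(z) = C1 - z^4/2 + 3*z/8 - 7*log(cos(2*z))/16


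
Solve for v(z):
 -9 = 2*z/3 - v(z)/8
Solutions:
 v(z) = 16*z/3 + 72


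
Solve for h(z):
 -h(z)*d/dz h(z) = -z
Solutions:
 h(z) = -sqrt(C1 + z^2)
 h(z) = sqrt(C1 + z^2)


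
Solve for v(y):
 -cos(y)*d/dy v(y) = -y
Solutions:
 v(y) = C1 + Integral(y/cos(y), y)


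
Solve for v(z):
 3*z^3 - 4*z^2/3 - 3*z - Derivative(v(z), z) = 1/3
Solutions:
 v(z) = C1 + 3*z^4/4 - 4*z^3/9 - 3*z^2/2 - z/3


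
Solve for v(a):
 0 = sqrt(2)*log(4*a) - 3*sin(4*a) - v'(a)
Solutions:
 v(a) = C1 + sqrt(2)*a*(log(a) - 1) + 2*sqrt(2)*a*log(2) + 3*cos(4*a)/4


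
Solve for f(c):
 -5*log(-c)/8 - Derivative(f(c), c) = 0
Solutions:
 f(c) = C1 - 5*c*log(-c)/8 + 5*c/8


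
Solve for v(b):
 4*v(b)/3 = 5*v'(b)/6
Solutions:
 v(b) = C1*exp(8*b/5)


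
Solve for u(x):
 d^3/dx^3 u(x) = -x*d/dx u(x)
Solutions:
 u(x) = C1 + Integral(C2*airyai(-x) + C3*airybi(-x), x)


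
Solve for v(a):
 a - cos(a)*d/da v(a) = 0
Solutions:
 v(a) = C1 + Integral(a/cos(a), a)


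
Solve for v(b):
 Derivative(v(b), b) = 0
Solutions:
 v(b) = C1


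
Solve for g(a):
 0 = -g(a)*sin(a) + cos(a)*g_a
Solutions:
 g(a) = C1/cos(a)


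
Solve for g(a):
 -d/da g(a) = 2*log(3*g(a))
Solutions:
 Integral(1/(log(_y) + log(3)), (_y, g(a)))/2 = C1 - a


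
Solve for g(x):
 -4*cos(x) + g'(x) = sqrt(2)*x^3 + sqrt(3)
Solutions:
 g(x) = C1 + sqrt(2)*x^4/4 + sqrt(3)*x + 4*sin(x)


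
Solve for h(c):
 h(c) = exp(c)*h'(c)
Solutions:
 h(c) = C1*exp(-exp(-c))


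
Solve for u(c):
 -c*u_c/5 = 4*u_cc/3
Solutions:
 u(c) = C1 + C2*erf(sqrt(30)*c/20)


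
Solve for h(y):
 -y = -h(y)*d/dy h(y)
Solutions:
 h(y) = -sqrt(C1 + y^2)
 h(y) = sqrt(C1 + y^2)


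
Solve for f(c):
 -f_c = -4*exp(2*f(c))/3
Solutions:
 f(c) = log(-1/(C1 + 4*c))/2 - log(2) + log(6)/2
 f(c) = log(-sqrt(-1/(C1 + 4*c))) - log(2) + log(6)/2


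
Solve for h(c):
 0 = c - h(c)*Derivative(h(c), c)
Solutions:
 h(c) = -sqrt(C1 + c^2)
 h(c) = sqrt(C1 + c^2)


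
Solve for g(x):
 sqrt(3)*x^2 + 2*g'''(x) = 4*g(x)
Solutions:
 g(x) = C3*exp(2^(1/3)*x) + sqrt(3)*x^2/4 + (C1*sin(2^(1/3)*sqrt(3)*x/2) + C2*cos(2^(1/3)*sqrt(3)*x/2))*exp(-2^(1/3)*x/2)


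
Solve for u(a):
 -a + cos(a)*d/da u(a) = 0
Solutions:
 u(a) = C1 + Integral(a/cos(a), a)


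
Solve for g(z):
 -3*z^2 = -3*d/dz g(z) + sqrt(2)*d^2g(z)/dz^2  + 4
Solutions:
 g(z) = C1 + C2*exp(3*sqrt(2)*z/2) + z^3/3 + sqrt(2)*z^2/3 + 16*z/9


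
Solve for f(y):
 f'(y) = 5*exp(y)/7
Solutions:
 f(y) = C1 + 5*exp(y)/7


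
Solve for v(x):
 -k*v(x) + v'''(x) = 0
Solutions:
 v(x) = C1*exp(k^(1/3)*x) + C2*exp(k^(1/3)*x*(-1 + sqrt(3)*I)/2) + C3*exp(-k^(1/3)*x*(1 + sqrt(3)*I)/2)


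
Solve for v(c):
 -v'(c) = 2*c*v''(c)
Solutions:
 v(c) = C1 + C2*sqrt(c)


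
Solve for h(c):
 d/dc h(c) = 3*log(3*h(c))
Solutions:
 -Integral(1/(log(_y) + log(3)), (_y, h(c)))/3 = C1 - c


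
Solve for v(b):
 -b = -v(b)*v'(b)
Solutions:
 v(b) = -sqrt(C1 + b^2)
 v(b) = sqrt(C1 + b^2)


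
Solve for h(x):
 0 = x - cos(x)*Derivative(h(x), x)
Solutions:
 h(x) = C1 + Integral(x/cos(x), x)


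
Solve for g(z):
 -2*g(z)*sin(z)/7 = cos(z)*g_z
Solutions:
 g(z) = C1*cos(z)^(2/7)


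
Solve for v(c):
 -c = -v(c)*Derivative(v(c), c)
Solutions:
 v(c) = -sqrt(C1 + c^2)
 v(c) = sqrt(C1 + c^2)


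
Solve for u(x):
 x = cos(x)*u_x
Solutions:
 u(x) = C1 + Integral(x/cos(x), x)


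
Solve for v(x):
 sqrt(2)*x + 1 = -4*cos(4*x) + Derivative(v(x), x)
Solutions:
 v(x) = C1 + sqrt(2)*x^2/2 + x + sin(4*x)


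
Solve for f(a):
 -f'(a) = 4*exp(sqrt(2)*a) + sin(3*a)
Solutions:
 f(a) = C1 - 2*sqrt(2)*exp(sqrt(2)*a) + cos(3*a)/3


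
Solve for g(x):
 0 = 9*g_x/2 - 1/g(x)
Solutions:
 g(x) = -sqrt(C1 + 4*x)/3
 g(x) = sqrt(C1 + 4*x)/3


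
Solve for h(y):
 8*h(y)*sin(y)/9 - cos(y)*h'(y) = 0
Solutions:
 h(y) = C1/cos(y)^(8/9)


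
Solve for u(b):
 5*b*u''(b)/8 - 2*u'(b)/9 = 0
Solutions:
 u(b) = C1 + C2*b^(61/45)


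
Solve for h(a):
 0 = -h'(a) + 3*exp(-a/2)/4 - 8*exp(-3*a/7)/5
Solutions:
 h(a) = C1 - 3*exp(-a/2)/2 + 56*exp(-3*a/7)/15


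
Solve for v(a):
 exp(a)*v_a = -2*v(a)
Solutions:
 v(a) = C1*exp(2*exp(-a))


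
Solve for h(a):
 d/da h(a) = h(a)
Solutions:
 h(a) = C1*exp(a)


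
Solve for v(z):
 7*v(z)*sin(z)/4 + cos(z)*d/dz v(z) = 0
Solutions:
 v(z) = C1*cos(z)^(7/4)


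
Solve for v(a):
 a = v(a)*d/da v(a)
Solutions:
 v(a) = -sqrt(C1 + a^2)
 v(a) = sqrt(C1 + a^2)


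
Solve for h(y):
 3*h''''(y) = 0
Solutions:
 h(y) = C1 + C2*y + C3*y^2 + C4*y^3


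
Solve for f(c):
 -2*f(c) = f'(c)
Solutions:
 f(c) = C1*exp(-2*c)


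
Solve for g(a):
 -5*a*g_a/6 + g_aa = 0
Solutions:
 g(a) = C1 + C2*erfi(sqrt(15)*a/6)


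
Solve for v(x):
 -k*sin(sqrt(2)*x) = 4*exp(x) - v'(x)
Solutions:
 v(x) = C1 - sqrt(2)*k*cos(sqrt(2)*x)/2 + 4*exp(x)


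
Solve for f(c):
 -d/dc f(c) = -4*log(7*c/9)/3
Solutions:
 f(c) = C1 + 4*c*log(c)/3 - 8*c*log(3)/3 - 4*c/3 + 4*c*log(7)/3


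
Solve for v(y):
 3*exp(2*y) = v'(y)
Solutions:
 v(y) = C1 + 3*exp(2*y)/2


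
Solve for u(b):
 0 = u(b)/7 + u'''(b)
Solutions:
 u(b) = C3*exp(-7^(2/3)*b/7) + (C1*sin(sqrt(3)*7^(2/3)*b/14) + C2*cos(sqrt(3)*7^(2/3)*b/14))*exp(7^(2/3)*b/14)


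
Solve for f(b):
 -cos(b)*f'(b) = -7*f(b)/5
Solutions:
 f(b) = C1*(sin(b) + 1)^(7/10)/(sin(b) - 1)^(7/10)


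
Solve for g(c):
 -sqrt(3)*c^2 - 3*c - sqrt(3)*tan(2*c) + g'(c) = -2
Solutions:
 g(c) = C1 + sqrt(3)*c^3/3 + 3*c^2/2 - 2*c - sqrt(3)*log(cos(2*c))/2


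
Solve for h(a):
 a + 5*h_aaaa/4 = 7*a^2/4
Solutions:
 h(a) = C1 + C2*a + C3*a^2 + C4*a^3 + 7*a^6/1800 - a^5/150


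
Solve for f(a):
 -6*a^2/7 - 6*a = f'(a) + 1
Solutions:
 f(a) = C1 - 2*a^3/7 - 3*a^2 - a


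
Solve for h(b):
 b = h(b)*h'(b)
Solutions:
 h(b) = -sqrt(C1 + b^2)
 h(b) = sqrt(C1 + b^2)


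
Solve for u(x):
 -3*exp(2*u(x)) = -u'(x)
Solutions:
 u(x) = log(-sqrt(-1/(C1 + 3*x))) - log(2)/2
 u(x) = log(-1/(C1 + 3*x))/2 - log(2)/2


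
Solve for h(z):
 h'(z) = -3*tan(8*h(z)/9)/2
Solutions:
 h(z) = -9*asin(C1*exp(-4*z/3))/8 + 9*pi/8
 h(z) = 9*asin(C1*exp(-4*z/3))/8


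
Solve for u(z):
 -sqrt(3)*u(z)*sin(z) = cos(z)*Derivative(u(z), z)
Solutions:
 u(z) = C1*cos(z)^(sqrt(3))


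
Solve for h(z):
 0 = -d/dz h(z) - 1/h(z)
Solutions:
 h(z) = -sqrt(C1 - 2*z)
 h(z) = sqrt(C1 - 2*z)


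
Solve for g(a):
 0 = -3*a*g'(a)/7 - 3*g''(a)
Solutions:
 g(a) = C1 + C2*erf(sqrt(14)*a/14)


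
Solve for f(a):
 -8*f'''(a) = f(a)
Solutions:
 f(a) = C3*exp(-a/2) + (C1*sin(sqrt(3)*a/4) + C2*cos(sqrt(3)*a/4))*exp(a/4)


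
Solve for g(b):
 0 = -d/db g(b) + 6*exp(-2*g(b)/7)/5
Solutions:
 g(b) = 7*log(-sqrt(C1 + 6*b)) - 7*log(35) + 7*log(70)/2
 g(b) = 7*log(C1 + 6*b)/2 - 7*log(35) + 7*log(70)/2


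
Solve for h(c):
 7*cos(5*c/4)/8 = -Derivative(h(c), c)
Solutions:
 h(c) = C1 - 7*sin(5*c/4)/10


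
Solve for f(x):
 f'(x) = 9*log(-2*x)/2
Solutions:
 f(x) = C1 + 9*x*log(-x)/2 + 9*x*(-1 + log(2))/2


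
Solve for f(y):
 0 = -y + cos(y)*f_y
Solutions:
 f(y) = C1 + Integral(y/cos(y), y)


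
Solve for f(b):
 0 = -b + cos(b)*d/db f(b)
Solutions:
 f(b) = C1 + Integral(b/cos(b), b)


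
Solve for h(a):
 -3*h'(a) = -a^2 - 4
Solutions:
 h(a) = C1 + a^3/9 + 4*a/3


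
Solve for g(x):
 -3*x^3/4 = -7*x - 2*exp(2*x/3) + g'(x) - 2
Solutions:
 g(x) = C1 - 3*x^4/16 + 7*x^2/2 + 2*x + 3*exp(2*x/3)


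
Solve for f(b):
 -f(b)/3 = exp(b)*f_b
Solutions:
 f(b) = C1*exp(exp(-b)/3)


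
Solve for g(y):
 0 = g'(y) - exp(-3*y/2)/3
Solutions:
 g(y) = C1 - 2*exp(-3*y/2)/9


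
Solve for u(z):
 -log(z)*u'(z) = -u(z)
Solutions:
 u(z) = C1*exp(li(z))


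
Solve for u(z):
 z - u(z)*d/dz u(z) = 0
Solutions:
 u(z) = -sqrt(C1 + z^2)
 u(z) = sqrt(C1 + z^2)


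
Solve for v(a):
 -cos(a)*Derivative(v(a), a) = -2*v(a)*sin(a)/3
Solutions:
 v(a) = C1/cos(a)^(2/3)


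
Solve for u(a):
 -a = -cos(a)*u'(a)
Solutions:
 u(a) = C1 + Integral(a/cos(a), a)


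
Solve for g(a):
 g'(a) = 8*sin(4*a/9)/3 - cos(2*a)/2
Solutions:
 g(a) = C1 - sin(2*a)/4 - 6*cos(4*a/9)


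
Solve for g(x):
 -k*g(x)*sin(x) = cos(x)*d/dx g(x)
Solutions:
 g(x) = C1*exp(k*log(cos(x)))


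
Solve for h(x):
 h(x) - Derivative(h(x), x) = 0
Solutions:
 h(x) = C1*exp(x)


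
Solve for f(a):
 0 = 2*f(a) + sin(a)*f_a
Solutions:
 f(a) = C1*(cos(a) + 1)/(cos(a) - 1)


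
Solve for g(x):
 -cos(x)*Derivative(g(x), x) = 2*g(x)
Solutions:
 g(x) = C1*(sin(x) - 1)/(sin(x) + 1)


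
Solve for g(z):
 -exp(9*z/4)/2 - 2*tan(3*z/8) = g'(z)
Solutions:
 g(z) = C1 - 2*exp(9*z/4)/9 + 16*log(cos(3*z/8))/3


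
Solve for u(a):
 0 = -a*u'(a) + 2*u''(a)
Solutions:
 u(a) = C1 + C2*erfi(a/2)


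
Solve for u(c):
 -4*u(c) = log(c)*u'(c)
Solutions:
 u(c) = C1*exp(-4*li(c))


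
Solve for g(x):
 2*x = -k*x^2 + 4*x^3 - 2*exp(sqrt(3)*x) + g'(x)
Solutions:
 g(x) = C1 + k*x^3/3 - x^4 + x^2 + 2*sqrt(3)*exp(sqrt(3)*x)/3


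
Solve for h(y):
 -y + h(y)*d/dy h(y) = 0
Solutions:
 h(y) = -sqrt(C1 + y^2)
 h(y) = sqrt(C1 + y^2)


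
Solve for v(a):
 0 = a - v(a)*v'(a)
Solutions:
 v(a) = -sqrt(C1 + a^2)
 v(a) = sqrt(C1 + a^2)


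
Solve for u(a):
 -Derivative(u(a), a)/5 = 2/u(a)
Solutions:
 u(a) = -sqrt(C1 - 20*a)
 u(a) = sqrt(C1 - 20*a)


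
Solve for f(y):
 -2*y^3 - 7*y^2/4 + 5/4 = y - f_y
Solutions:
 f(y) = C1 + y^4/2 + 7*y^3/12 + y^2/2 - 5*y/4


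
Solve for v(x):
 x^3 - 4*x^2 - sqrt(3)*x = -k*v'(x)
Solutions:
 v(x) = C1 - x^4/(4*k) + 4*x^3/(3*k) + sqrt(3)*x^2/(2*k)


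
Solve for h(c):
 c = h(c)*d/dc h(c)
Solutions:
 h(c) = -sqrt(C1 + c^2)
 h(c) = sqrt(C1 + c^2)


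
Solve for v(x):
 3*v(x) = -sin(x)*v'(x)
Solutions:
 v(x) = C1*(cos(x) + 1)^(3/2)/(cos(x) - 1)^(3/2)


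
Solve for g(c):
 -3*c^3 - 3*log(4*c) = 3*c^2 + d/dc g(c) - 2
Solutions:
 g(c) = C1 - 3*c^4/4 - c^3 - 3*c*log(c) - c*log(64) + 5*c


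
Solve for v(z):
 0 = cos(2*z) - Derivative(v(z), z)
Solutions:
 v(z) = C1 + sin(2*z)/2


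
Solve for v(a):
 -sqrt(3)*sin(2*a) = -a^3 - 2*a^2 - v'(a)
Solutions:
 v(a) = C1 - a^4/4 - 2*a^3/3 - sqrt(3)*cos(2*a)/2


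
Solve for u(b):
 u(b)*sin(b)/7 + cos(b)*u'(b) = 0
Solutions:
 u(b) = C1*cos(b)^(1/7)


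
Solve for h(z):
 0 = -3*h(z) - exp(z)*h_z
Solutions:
 h(z) = C1*exp(3*exp(-z))


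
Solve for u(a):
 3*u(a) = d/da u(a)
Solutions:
 u(a) = C1*exp(3*a)


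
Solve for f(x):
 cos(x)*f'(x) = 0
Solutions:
 f(x) = C1


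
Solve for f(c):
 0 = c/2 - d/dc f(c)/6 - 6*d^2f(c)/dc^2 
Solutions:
 f(c) = C1 + C2*exp(-c/36) + 3*c^2/2 - 108*c


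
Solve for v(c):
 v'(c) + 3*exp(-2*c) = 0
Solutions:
 v(c) = C1 + 3*exp(-2*c)/2


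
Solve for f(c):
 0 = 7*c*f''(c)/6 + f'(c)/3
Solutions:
 f(c) = C1 + C2*c^(5/7)


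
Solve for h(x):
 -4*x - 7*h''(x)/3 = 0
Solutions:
 h(x) = C1 + C2*x - 2*x^3/7


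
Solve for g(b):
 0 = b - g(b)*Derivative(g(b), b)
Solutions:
 g(b) = -sqrt(C1 + b^2)
 g(b) = sqrt(C1 + b^2)


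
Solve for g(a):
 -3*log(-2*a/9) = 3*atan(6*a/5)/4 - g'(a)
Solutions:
 g(a) = C1 + 3*a*log(-a) + 3*a*atan(6*a/5)/4 - 6*a*log(3) - 3*a + 3*a*log(2) - 5*log(36*a^2 + 25)/16


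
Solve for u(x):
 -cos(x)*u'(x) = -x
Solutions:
 u(x) = C1 + Integral(x/cos(x), x)


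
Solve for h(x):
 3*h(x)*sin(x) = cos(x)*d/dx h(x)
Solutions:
 h(x) = C1/cos(x)^3


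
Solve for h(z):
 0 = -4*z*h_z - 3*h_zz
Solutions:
 h(z) = C1 + C2*erf(sqrt(6)*z/3)


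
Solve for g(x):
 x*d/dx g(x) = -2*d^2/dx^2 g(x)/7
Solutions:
 g(x) = C1 + C2*erf(sqrt(7)*x/2)


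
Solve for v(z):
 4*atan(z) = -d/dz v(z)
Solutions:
 v(z) = C1 - 4*z*atan(z) + 2*log(z^2 + 1)


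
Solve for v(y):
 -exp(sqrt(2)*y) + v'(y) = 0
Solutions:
 v(y) = C1 + sqrt(2)*exp(sqrt(2)*y)/2


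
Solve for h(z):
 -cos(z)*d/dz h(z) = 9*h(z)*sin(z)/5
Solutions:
 h(z) = C1*cos(z)^(9/5)


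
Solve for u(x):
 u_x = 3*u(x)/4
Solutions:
 u(x) = C1*exp(3*x/4)


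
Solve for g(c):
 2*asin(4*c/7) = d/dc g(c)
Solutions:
 g(c) = C1 + 2*c*asin(4*c/7) + sqrt(49 - 16*c^2)/2


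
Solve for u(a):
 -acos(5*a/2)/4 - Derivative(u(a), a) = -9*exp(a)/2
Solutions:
 u(a) = C1 - a*acos(5*a/2)/4 + sqrt(4 - 25*a^2)/20 + 9*exp(a)/2


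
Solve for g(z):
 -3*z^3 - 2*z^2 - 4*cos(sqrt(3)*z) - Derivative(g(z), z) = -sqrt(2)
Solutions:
 g(z) = C1 - 3*z^4/4 - 2*z^3/3 + sqrt(2)*z - 4*sqrt(3)*sin(sqrt(3)*z)/3


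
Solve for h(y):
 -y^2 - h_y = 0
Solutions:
 h(y) = C1 - y^3/3


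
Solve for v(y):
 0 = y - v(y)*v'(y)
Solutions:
 v(y) = -sqrt(C1 + y^2)
 v(y) = sqrt(C1 + y^2)


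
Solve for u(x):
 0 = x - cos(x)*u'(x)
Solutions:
 u(x) = C1 + Integral(x/cos(x), x)


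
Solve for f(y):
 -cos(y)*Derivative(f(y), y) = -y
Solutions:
 f(y) = C1 + Integral(y/cos(y), y)


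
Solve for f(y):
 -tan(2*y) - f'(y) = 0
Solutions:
 f(y) = C1 + log(cos(2*y))/2


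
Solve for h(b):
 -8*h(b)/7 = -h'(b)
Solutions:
 h(b) = C1*exp(8*b/7)


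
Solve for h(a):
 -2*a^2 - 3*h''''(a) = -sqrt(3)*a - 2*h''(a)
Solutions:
 h(a) = C1 + C2*a + C3*exp(-sqrt(6)*a/3) + C4*exp(sqrt(6)*a/3) + a^4/12 - sqrt(3)*a^3/12 + 3*a^2/2


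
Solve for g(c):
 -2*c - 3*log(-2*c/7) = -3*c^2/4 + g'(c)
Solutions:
 g(c) = C1 + c^3/4 - c^2 - 3*c*log(-c) + 3*c*(-log(2) + 1 + log(7))


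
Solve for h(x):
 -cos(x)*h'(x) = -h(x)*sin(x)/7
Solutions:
 h(x) = C1/cos(x)^(1/7)


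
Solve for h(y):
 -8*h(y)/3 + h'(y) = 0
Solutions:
 h(y) = C1*exp(8*y/3)


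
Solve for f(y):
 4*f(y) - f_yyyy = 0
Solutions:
 f(y) = C1*exp(-sqrt(2)*y) + C2*exp(sqrt(2)*y) + C3*sin(sqrt(2)*y) + C4*cos(sqrt(2)*y)


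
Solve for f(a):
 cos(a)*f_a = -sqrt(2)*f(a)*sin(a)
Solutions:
 f(a) = C1*cos(a)^(sqrt(2))


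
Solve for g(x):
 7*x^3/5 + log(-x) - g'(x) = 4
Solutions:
 g(x) = C1 + 7*x^4/20 + x*log(-x) - 5*x


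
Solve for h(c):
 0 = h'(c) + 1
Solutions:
 h(c) = C1 - c


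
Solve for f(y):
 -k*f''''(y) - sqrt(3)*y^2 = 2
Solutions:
 f(y) = C1 + C2*y + C3*y^2 + C4*y^3 - sqrt(3)*y^6/(360*k) - y^4/(12*k)


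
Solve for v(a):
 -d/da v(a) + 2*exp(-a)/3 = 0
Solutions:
 v(a) = C1 - 2*exp(-a)/3


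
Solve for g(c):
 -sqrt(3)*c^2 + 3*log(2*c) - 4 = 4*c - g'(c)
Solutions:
 g(c) = C1 + sqrt(3)*c^3/3 + 2*c^2 - 3*c*log(c) - c*log(8) + 7*c


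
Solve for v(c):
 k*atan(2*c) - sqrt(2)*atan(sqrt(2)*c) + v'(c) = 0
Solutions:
 v(c) = C1 - k*(c*atan(2*c) - log(4*c^2 + 1)/4) + sqrt(2)*(c*atan(sqrt(2)*c) - sqrt(2)*log(2*c^2 + 1)/4)


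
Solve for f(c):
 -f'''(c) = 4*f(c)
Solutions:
 f(c) = C3*exp(-2^(2/3)*c) + (C1*sin(2^(2/3)*sqrt(3)*c/2) + C2*cos(2^(2/3)*sqrt(3)*c/2))*exp(2^(2/3)*c/2)


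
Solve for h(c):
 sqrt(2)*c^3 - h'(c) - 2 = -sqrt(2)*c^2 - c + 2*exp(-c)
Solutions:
 h(c) = C1 + sqrt(2)*c^4/4 + sqrt(2)*c^3/3 + c^2/2 - 2*c + 2*exp(-c)


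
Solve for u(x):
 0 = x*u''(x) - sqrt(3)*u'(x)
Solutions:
 u(x) = C1 + C2*x^(1 + sqrt(3))


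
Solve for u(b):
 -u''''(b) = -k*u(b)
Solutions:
 u(b) = C1*exp(-b*k^(1/4)) + C2*exp(b*k^(1/4)) + C3*exp(-I*b*k^(1/4)) + C4*exp(I*b*k^(1/4))


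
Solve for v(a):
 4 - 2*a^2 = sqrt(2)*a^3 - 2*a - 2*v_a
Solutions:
 v(a) = C1 + sqrt(2)*a^4/8 + a^3/3 - a^2/2 - 2*a


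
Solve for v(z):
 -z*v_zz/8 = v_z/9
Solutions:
 v(z) = C1 + C2*z^(1/9)


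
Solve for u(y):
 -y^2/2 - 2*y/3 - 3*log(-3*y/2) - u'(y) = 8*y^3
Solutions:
 u(y) = C1 - 2*y^4 - y^3/6 - y^2/3 - 3*y*log(-y) + 3*y*(-log(3) + log(2) + 1)


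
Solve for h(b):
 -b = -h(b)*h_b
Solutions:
 h(b) = -sqrt(C1 + b^2)
 h(b) = sqrt(C1 + b^2)


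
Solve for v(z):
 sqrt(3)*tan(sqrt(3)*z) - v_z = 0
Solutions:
 v(z) = C1 - log(cos(sqrt(3)*z))


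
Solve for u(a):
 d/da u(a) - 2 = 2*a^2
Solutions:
 u(a) = C1 + 2*a^3/3 + 2*a


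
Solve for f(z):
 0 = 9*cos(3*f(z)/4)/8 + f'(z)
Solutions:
 9*z/8 - 2*log(sin(3*f(z)/4) - 1)/3 + 2*log(sin(3*f(z)/4) + 1)/3 = C1


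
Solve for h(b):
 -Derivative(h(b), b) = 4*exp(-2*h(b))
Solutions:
 h(b) = log(-sqrt(C1 - 8*b))
 h(b) = log(C1 - 8*b)/2


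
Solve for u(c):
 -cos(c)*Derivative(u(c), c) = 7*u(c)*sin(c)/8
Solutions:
 u(c) = C1*cos(c)^(7/8)


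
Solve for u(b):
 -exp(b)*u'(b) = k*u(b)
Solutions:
 u(b) = C1*exp(k*exp(-b))


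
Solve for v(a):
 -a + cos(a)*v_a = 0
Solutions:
 v(a) = C1 + Integral(a/cos(a), a)


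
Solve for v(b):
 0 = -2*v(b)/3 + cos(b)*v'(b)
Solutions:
 v(b) = C1*(sin(b) + 1)^(1/3)/(sin(b) - 1)^(1/3)


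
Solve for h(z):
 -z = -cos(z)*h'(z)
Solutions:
 h(z) = C1 + Integral(z/cos(z), z)


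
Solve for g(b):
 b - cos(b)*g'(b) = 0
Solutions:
 g(b) = C1 + Integral(b/cos(b), b)


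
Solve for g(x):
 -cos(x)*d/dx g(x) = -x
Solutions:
 g(x) = C1 + Integral(x/cos(x), x)


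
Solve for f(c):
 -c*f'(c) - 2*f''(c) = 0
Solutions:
 f(c) = C1 + C2*erf(c/2)


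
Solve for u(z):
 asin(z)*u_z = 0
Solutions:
 u(z) = C1


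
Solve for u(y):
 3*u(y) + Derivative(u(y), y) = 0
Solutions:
 u(y) = C1*exp(-3*y)


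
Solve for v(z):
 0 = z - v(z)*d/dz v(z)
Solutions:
 v(z) = -sqrt(C1 + z^2)
 v(z) = sqrt(C1 + z^2)


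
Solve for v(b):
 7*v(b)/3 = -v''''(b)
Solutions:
 v(b) = (C1*sin(sqrt(2)*3^(3/4)*7^(1/4)*b/6) + C2*cos(sqrt(2)*3^(3/4)*7^(1/4)*b/6))*exp(-sqrt(2)*3^(3/4)*7^(1/4)*b/6) + (C3*sin(sqrt(2)*3^(3/4)*7^(1/4)*b/6) + C4*cos(sqrt(2)*3^(3/4)*7^(1/4)*b/6))*exp(sqrt(2)*3^(3/4)*7^(1/4)*b/6)


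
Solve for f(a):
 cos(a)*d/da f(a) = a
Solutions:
 f(a) = C1 + Integral(a/cos(a), a)


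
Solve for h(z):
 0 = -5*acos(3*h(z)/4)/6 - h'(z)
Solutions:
 Integral(1/acos(3*_y/4), (_y, h(z))) = C1 - 5*z/6


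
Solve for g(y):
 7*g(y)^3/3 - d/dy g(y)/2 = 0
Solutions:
 g(y) = -sqrt(6)*sqrt(-1/(C1 + 14*y))/2
 g(y) = sqrt(6)*sqrt(-1/(C1 + 14*y))/2


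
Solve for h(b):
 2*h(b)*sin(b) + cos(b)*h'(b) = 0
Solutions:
 h(b) = C1*cos(b)^2


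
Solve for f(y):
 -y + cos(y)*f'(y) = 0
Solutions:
 f(y) = C1 + Integral(y/cos(y), y)


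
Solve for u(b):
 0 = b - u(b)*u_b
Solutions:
 u(b) = -sqrt(C1 + b^2)
 u(b) = sqrt(C1 + b^2)


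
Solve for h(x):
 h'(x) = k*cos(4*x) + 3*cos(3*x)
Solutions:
 h(x) = C1 + k*sin(4*x)/4 + sin(3*x)


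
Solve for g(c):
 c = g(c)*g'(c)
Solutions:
 g(c) = -sqrt(C1 + c^2)
 g(c) = sqrt(C1 + c^2)


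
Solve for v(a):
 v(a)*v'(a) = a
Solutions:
 v(a) = -sqrt(C1 + a^2)
 v(a) = sqrt(C1 + a^2)


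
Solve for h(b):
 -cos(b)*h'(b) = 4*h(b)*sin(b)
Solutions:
 h(b) = C1*cos(b)^4


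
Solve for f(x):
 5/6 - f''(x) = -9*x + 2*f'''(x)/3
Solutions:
 f(x) = C1 + C2*x + C3*exp(-3*x/2) + 3*x^3/2 - 31*x^2/12


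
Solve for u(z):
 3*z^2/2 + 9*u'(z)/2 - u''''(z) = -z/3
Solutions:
 u(z) = C1 + C4*exp(6^(2/3)*z/2) - z^3/9 - z^2/27 + (C2*sin(3*2^(2/3)*3^(1/6)*z/4) + C3*cos(3*2^(2/3)*3^(1/6)*z/4))*exp(-6^(2/3)*z/4)


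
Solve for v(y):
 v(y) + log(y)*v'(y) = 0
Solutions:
 v(y) = C1*exp(-li(y))


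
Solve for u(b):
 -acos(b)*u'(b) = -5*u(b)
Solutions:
 u(b) = C1*exp(5*Integral(1/acos(b), b))


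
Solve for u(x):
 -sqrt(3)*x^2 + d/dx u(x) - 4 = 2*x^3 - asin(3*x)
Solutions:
 u(x) = C1 + x^4/2 + sqrt(3)*x^3/3 - x*asin(3*x) + 4*x - sqrt(1 - 9*x^2)/3


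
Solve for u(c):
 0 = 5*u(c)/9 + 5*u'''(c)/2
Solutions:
 u(c) = C3*exp(-6^(1/3)*c/3) + (C1*sin(2^(1/3)*3^(5/6)*c/6) + C2*cos(2^(1/3)*3^(5/6)*c/6))*exp(6^(1/3)*c/6)


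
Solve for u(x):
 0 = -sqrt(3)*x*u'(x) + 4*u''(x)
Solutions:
 u(x) = C1 + C2*erfi(sqrt(2)*3^(1/4)*x/4)
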